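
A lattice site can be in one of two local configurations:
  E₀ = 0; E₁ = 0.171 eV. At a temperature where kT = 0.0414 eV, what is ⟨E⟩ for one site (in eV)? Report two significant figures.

0.0027 eV

Eᵢ/kT = 0, 4.130.
Z = Σ e^(−Eᵢ/kT) = e^(−0) + e^(−4.130) = 1.000 + 0.01608 = 1.016.
⟨E⟩ = Σ Eᵢ e^(−Eᵢ/kT) / Z = (0·1.000 + 0.171·0.01608) / 1.016 = 0.0027 eV.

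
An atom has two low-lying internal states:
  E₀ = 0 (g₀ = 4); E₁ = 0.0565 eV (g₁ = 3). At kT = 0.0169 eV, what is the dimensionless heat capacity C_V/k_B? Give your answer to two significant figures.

0.28

Eᵢ/kT = 0, 3.343.
Z = Σ gᵢe^(−Eᵢ/kT) = 4·e^(−0) + 3·e^(−3.343) = 4.000 + 0.1060 = 4.106.
⟨E⟩ = 0.001459 eV, ⟨E²⟩ = 0.00008241 eV².
C_V/k_B = (⟨E²⟩ − ⟨E⟩²)/(kT)² = (0.00008241 − 0.000002129)/0.0002856 = 0.28.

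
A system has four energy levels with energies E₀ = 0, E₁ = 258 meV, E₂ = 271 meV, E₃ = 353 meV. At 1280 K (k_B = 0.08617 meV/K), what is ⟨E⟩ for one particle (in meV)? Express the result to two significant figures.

k_BT = 0.08617 × 1280 K = 110.3 meV.
Eᵢ/kT = 0, 2.339, 2.457, 3.200.
Z = Σ e^(−Eᵢ/kT) = e^(−0) + e^(−2.339) + e^(−2.457) + e^(−3.200) = 1.000 + 0.09642 + 0.08569 + 0.04076 = 1.223.
⟨E⟩ = Σ Eᵢ e^(−Eᵢ/kT) / Z = (0·1.000 + 258·0.09642 + 271·0.08569 + 353·0.04076) / 1.223 = 51 meV.

51 meV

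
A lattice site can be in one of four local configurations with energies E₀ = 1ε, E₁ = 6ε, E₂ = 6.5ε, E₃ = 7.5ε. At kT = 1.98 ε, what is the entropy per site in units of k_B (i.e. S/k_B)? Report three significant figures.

Eᵢ/kT = 0.50505, 3.0303, 3.2828, 3.7879.
Z = Σ e^(−Eᵢ/kT) = e^(−0.50505) + e^(−3.0303) + e^(−3.2828) + e^(−3.7879) = 0.60348 + 0.048301 + 0.037523 + 0.022643 = 0.71195.
⟨E⟩ = Σ EᵢPᵢ = 1.8358 ε.
S/k_B = ln Z + ⟨E⟩/kT = ln(0.71195) + 1.8358/1.98 = -0.33975 + 0.92717 = 0.587.

0.587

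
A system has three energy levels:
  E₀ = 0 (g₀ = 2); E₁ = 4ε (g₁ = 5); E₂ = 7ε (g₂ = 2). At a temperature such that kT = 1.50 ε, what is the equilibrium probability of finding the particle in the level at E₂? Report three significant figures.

0.00795

Eᵢ/kT = 0, 2.6667, 4.6667.
Z = Σ gᵢe^(−Eᵢ/kT) = 2·e^(−0) + 5·e^(−2.6667) + 2·e^(−4.6667) = 2.0000 + 0.34741 + 0.018806 = 2.3662.
P₂ = g₂ e^(−E₂/kT) / Z = 0.018806/2.3662 = 0.00795.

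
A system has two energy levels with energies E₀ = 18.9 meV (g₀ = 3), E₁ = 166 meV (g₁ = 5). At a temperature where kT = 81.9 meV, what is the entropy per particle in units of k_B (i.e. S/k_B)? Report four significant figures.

1.732

Eᵢ/kT = 0.230769, 2.02686.
Z = Σ gᵢe^(−Eᵢ/kT) = 3·e^(−0.230769) + 5·e^(−2.02686) = 2.38177 + 0.658743 = 3.04051.
⟨E⟩ = Σ EᵢPᵢ = 50.7700 meV.
S/k_B = ln Z + ⟨E⟩/kT = ln(3.04051) + 50.7700/81.9 = 1.11203 + 0.619902 = 1.732.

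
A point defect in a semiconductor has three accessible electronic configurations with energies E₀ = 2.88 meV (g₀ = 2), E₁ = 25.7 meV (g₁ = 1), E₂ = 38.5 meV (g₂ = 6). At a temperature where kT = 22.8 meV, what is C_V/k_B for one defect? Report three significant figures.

0.534

Eᵢ/kT = 0.12632, 1.1272, 1.6886.
Z = Σ gᵢe^(−Eᵢ/kT) = 2·e^(−0.12632) + 1·e^(−1.1272) + 6·e^(−1.6886) = 1.7627 + 0.32394 + 1.1087 = 3.1953.
⟨E⟩ = 17.553 meV, ⟨E²⟩ = 585.84 meV².
C_V/k_B = (⟨E²⟩ − ⟨E⟩²)/(kT)² = (585.84 − 308.11)/519.84 = 0.534.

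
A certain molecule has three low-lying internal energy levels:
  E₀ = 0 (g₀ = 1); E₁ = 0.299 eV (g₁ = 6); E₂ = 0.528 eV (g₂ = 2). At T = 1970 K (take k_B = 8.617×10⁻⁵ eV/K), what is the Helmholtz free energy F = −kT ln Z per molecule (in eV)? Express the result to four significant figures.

k_BT = 8.617×10⁻⁵ × 1970 K = 0.169755 eV.
Eᵢ/kT = 0, 1.76136, 3.11036.
Z = Σ gᵢe^(−Eᵢ/kT) = 1·e^(−0) + 6·e^(−1.76136) + 2·e^(−3.11036) = 1.00000 + 1.03087 + 0.0891698 = 2.12004.
F = −kT ln Z = −0.169755 × ln(2.12004) = −0.169755 × 0.751435 = -0.1276 eV.

-0.1276 eV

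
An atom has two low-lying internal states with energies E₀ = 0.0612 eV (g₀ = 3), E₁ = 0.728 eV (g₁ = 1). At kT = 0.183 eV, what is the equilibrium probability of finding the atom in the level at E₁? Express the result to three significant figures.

Eᵢ/kT = 0.33443, 3.9781.
Z = Σ gᵢe^(−Eᵢ/kT) = 3·e^(−0.33443) + 1·e^(−3.9781) = 2.1472 + 0.018721 = 2.1659.
P₁ = g₁ e^(−E₁/kT) / Z = 0.018721/2.1659 = 0.00864.

0.00864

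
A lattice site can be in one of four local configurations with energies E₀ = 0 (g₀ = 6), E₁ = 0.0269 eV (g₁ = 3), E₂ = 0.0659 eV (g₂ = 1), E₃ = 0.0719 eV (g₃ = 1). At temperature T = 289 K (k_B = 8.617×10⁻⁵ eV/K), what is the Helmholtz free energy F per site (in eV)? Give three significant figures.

-0.0490 eV

k_BT = 8.617×10⁻⁵ × 289 K = 0.024903 eV.
Eᵢ/kT = 0, 1.0802, 2.6463, 2.8872.
Z = Σ gᵢe^(−Eᵢ/kT) = 6·e^(−0) + 3·e^(−1.0802) + 1·e^(−2.6463) + 1·e^(−2.8872) = 6.0000 + 1.0186 + 0.070913 + 0.055732 = 7.1452.
F = −kT ln Z = −0.024903 × ln(7.1452) = −0.024903 × 1.9664 = -0.0490 eV.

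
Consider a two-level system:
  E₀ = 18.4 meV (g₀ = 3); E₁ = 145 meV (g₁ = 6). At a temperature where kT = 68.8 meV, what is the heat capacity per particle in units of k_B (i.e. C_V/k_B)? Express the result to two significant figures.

0.62

Eᵢ/kT = 0.2674, 2.108.
Z = Σ gᵢe^(−Eᵢ/kT) = 3·e^(−0.2674) + 6·e^(−2.108) = 2.296 + 0.7289 = 3.025.
⟨E⟩ = 48.90 meV, ⟨E²⟩ = 5323 meV².
C_V/k_B = (⟨E²⟩ − ⟨E⟩²)/(kT)² = (5323 − 2391)/4733 = 0.62.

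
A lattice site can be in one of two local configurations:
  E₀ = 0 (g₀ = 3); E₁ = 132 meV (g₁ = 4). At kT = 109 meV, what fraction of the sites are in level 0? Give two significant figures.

Eᵢ/kT = 0, 1.211.
Z = Σ gᵢe^(−Eᵢ/kT) = 3·e^(−0) + 4·e^(−1.211) = 3.000 + 1.192 = 4.192.
P₀ = g₀ e^(−E₀/kT) / Z = 3.000/4.192 = 0.72.

0.72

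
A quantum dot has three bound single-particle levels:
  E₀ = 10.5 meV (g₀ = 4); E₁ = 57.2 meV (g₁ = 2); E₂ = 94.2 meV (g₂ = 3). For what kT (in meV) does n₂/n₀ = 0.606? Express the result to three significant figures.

n₂/n₀ = (g₂/g₀) exp[−(E₂−E₀)/kT] = 0.606.
⇒ (E₂−E₀)/kT = ln((3/4)/0.606) = ln(1.2376) = 0.21317.
kT = 83.7 meV / 0.21317 = 393 meV.

393 meV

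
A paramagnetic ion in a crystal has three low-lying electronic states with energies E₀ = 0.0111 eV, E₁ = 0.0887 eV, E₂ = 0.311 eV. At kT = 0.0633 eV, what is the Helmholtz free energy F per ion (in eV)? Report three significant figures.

-0.00562 eV

Eᵢ/kT = 0.17536, 1.4013, 4.9131.
Z = Σ e^(−Eᵢ/kT) = e^(−0.17536) + e^(−1.4013) + e^(−4.9131) = 0.83915 + 0.24628 + 0.0073497 = 1.0928.
F = −kT ln Z = −0.0633 × ln(1.0928) = −0.0633 × 0.088743 = -0.00562 eV.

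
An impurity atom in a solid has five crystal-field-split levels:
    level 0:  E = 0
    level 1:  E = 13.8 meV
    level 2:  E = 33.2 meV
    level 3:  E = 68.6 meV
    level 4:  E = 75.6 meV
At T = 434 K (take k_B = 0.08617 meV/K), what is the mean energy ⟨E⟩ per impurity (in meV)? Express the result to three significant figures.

k_BT = 0.08617 × 434 K = 37.398 meV.
Eᵢ/kT = 0, 0.36900, 0.88775, 1.8343, 2.0215.
Z = Σ e^(−Eᵢ/kT) = e^(−0) + e^(−0.36900) + e^(−0.88775) + e^(−1.8343) + e^(−2.0215) = 1.0000 + 0.69143 + 0.41158 + 0.15973 + 0.13246 = 2.3952.
⟨E⟩ = Σ Eᵢ e^(−Eᵢ/kT) / Z = (0·1.0000 + 13.8·0.69143 + 33.2·0.41158 + 68.6·0.15973 + 75.6·0.13246) / 2.3952 = 18.4 meV.

18.4 meV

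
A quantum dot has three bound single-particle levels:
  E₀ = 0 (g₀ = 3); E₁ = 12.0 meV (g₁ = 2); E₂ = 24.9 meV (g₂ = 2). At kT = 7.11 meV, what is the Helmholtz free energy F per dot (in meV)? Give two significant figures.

Eᵢ/kT = 0, 1.688, 3.502.
Z = Σ gᵢe^(−Eᵢ/kT) = 3·e^(−0) + 2·e^(−1.688) + 2·e^(−3.502) = 3.000 + 0.3698 + 0.06027 = 3.430.
F = −kT ln Z = −7.11 × ln(3.430) = −7.11 × 1.233 = -8.8 meV.

-8.8 meV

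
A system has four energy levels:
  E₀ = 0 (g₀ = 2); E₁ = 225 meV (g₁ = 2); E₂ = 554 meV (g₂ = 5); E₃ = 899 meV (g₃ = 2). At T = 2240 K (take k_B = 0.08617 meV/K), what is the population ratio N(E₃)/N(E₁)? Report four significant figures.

0.03044

k_BT = 0.08617 × 2240 K = 193.021 meV.
n₃/n₁ = (g₃/g₁) exp[−(E₃−E₁)/kT] = (2/2) × exp(−(674 meV)/(193.021 meV)) = (2/2) × exp(-3.49185) = 0.03044.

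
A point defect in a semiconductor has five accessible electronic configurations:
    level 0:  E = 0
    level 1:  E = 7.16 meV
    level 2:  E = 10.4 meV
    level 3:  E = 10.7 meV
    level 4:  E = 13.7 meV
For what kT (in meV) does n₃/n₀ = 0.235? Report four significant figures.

7.389 meV

n₃/n₀ = exp[−(E₃−E₀)/kT] = 0.235.
⇒ (E₃−E₀)/kT = ln(1/0.235) = ln(4.25532) = 1.44817.
kT = 10.7 meV / 1.44817 = 7.389 meV.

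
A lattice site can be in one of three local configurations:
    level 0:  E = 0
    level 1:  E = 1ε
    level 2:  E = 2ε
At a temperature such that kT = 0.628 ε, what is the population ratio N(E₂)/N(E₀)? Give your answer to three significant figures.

0.0414

n₂/n₀ = exp[−(E₂−E₀)/kT] = exp(−(2ε)/(0.628ε)) = exp(-3.1847) = 0.0414.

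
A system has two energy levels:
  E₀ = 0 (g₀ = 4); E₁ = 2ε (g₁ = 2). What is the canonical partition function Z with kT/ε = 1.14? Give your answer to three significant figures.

Eᵢ/kT = 0, 1.7544.
Z = Σ gᵢe^(−Eᵢ/kT) = 4·e^(−0) + 2·e^(−1.7544) = 4.0000 + 0.34602 = 4.3460.

Z = 4.35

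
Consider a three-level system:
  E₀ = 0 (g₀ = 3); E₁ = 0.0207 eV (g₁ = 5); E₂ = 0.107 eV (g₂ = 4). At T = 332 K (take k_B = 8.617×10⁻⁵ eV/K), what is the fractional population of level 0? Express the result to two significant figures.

k_BT = 8.617×10⁻⁵ × 332 K = 0.02861 eV.
Eᵢ/kT = 0, 0.7235, 3.740.
Z = Σ gᵢe^(−Eᵢ/kT) = 3·e^(−0) + 5·e^(−0.7235) + 4·e^(−3.740) = 3.000 + 2.425 + 0.09502 = 5.520.
P₀ = g₀ e^(−E₀/kT) / Z = 3.000/5.520 = 0.54.

0.54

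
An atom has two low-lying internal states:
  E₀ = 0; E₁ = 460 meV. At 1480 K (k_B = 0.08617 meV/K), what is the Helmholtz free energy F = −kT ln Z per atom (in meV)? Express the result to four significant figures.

-3.414 meV

k_BT = 0.08617 × 1480 K = 127.532 meV.
Eᵢ/kT = 0, 3.60694.
Z = Σ e^(−Eᵢ/kT) = e^(−0) + e^(−3.60694) = 1.00000 + 0.0271348 = 1.02713.
F = −kT ln Z = −127.532 × ln(1.02713) = −127.532 × 0.0267685 = -3.414 meV.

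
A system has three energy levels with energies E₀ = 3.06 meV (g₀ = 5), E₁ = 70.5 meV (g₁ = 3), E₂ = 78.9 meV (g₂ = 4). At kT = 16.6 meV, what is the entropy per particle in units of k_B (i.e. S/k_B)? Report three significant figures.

1.71

Eᵢ/kT = 0.18434, 4.2470, 4.7530.
Z = Σ gᵢe^(−Eᵢ/kT) = 5·e^(−0.18434) + 3·e^(−4.2470) + 4·e^(−4.7530) = 4.1583 + 0.042921 + 0.034503 = 4.2357.
⟨E⟩ = Σ EᵢPᵢ = 4.3612 meV.
S/k_B = ln Z + ⟨E⟩/kT = ln(4.2357) + 4.3612/16.6 = 1.4435 + 0.26272 = 1.71.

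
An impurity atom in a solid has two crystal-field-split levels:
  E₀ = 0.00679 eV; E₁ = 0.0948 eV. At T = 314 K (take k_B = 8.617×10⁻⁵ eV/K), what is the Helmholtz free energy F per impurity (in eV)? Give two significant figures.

k_BT = 8.617×10⁻⁵ × 314 K = 0.02706 eV.
Eᵢ/kT = 0.2509, 3.503.
Z = Σ e^(−Eᵢ/kT) = e^(−0.2509) + e^(−3.503) = 0.7781 + 0.03011 = 0.8082.
F = −kT ln Z = −0.02706 × ln(0.8082) = −0.02706 × -0.2129 = 0.0058 eV.

0.0058 eV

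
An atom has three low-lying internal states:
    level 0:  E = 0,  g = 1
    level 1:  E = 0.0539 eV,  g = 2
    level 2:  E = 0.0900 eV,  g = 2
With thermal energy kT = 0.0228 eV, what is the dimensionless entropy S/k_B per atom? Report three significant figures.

Eᵢ/kT = 0, 2.3640, 3.9474.
Z = Σ gᵢe^(−Eᵢ/kT) = 1·e^(−0) + 2·e^(−2.3640) + 2·e^(−3.9474) = 1.0000 + 0.18809 + 0.038610 = 1.2267.
⟨E⟩ = Σ EᵢPᵢ = 0.011097 eV.
S/k_B = ln Z + ⟨E⟩/kT = ln(1.2267) + 0.011097/0.0228 = 0.20433 + 0.48671 = 0.691.

0.691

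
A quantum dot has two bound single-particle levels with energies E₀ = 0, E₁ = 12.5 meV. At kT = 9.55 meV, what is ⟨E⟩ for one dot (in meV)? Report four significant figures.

Eᵢ/kT = 0, 1.30890.
Z = Σ e^(−Eᵢ/kT) = e^(−0) + e^(−1.30890) = 1.00000 + 0.270117 = 1.27012.
⟨E⟩ = Σ Eᵢ e^(−Eᵢ/kT) / Z = (0·1.00000 + 12.5·0.270117) / 1.27012 = 2.658 meV.

2.658 meV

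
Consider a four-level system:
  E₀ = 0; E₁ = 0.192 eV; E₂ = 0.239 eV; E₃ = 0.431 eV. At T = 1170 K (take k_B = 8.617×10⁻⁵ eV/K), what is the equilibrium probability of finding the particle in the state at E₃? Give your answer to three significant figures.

k_BT = 8.617×10⁻⁵ × 1170 K = 0.10082 eV.
Eᵢ/kT = 0, 1.9044, 2.3706, 4.2749.
Z = Σ e^(−Eᵢ/kT) = e^(−0) + e^(−1.9044) + e^(−2.3706) + e^(−4.2749) = 1.0000 + 0.14891 + 0.093425 + 0.013913 = 1.2562.
P₃ = e^(−E₃/kT) / Z = 0.013913/1.2562 = 0.0111.

0.0111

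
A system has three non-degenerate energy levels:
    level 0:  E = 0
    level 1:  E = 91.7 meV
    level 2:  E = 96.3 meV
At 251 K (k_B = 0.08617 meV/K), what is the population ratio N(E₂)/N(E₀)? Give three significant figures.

k_BT = 0.08617 × 251 K = 21.629 meV.
n₂/n₀ = exp[−(E₂−E₀)/kT] = exp(−(96.3 meV)/(21.629 meV)) = exp(-4.4524) = 0.0117.

0.0117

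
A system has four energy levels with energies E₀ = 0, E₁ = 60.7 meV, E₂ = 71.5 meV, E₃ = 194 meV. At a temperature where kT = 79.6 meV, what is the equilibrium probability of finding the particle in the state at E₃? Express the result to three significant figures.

Eᵢ/kT = 0, 0.76256, 0.89824, 2.4372.
Z = Σ e^(−Eᵢ/kT) = e^(−0) + e^(−0.76256) + e^(−0.89824) + e^(−2.4372) = 1.0000 + 0.46647 + 0.40729 + 0.087405 = 1.9612.
P₃ = e^(−E₃/kT) / Z = 0.087405/1.9612 = 0.0446.

0.0446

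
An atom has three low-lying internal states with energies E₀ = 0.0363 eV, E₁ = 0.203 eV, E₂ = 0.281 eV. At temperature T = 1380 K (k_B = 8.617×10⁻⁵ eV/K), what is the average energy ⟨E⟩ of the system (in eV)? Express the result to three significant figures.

k_BT = 8.617×10⁻⁵ × 1380 K = 0.11891 eV.
Eᵢ/kT = 0.30527, 1.7072, 2.3631.
Z = Σ e^(−Eᵢ/kT) = e^(−0.30527) + e^(−1.7072) + e^(−2.3631) = 0.73692 + 0.18137 + 0.094128 = 1.0124.
⟨E⟩ = Σ Eᵢ e^(−Eᵢ/kT) / Z = (0.0363·0.73692 + 0.203·0.18137 + 0.281·0.094128) / 1.0124 = 0.0889 eV.

0.0889 eV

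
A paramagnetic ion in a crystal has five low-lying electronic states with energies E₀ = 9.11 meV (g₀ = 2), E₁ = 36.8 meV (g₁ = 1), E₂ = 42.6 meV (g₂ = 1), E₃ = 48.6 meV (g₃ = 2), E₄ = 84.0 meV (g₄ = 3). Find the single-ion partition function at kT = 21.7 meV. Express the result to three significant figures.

Eᵢ/kT = 0.41982, 1.6959, 1.9631, 2.2396, 3.8710.
Z = Σ gᵢe^(−Eᵢ/kT) = 2·e^(−0.41982) + 1·e^(−1.6959) + 1·e^(−1.9631) + 2·e^(−2.2396) + 3·e^(−3.8710) = 1.3143 + 0.18343 + 0.14042 + 0.21300 + 0.062513 = 1.9137.

Z = 1.91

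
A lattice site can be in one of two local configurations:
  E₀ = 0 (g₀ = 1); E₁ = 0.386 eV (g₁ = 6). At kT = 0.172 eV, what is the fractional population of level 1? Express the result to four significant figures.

Eᵢ/kT = 0, 2.24419.
Z = Σ gᵢe^(−Eᵢ/kT) = 1·e^(−0) + 6·e^(−2.24419) = 1.00000 + 0.636080 = 1.63608.
P₁ = g₁ e^(−E₁/kT) / Z = 0.636080/1.63608 = 0.3888.

0.3888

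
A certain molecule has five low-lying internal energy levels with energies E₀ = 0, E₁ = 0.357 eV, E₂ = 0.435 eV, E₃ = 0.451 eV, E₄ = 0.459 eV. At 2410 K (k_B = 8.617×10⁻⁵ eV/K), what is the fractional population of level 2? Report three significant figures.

k_BT = 8.617×10⁻⁵ × 2410 K = 0.20767 eV.
Eᵢ/kT = 0, 1.7191, 2.0947, 2.1717, 2.2102.
Z = Σ e^(−Eᵢ/kT) = e^(−0) + e^(−1.7191) + e^(−2.0947) + e^(−2.1717) + e^(−2.2102) = 1.0000 + 0.17923 + 0.12311 + 0.11398 + 0.10968 = 1.5260.
P₂ = e^(−E₂/kT) / Z = 0.12311/1.5260 = 0.0807.

0.0807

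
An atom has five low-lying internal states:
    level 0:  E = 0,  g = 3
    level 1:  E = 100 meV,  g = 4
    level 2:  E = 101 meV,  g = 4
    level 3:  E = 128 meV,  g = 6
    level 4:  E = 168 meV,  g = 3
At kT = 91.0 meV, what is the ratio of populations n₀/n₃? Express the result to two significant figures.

n₀/n₃ = (g₀/g₃) exp[−(E₀−E₃)/kT] = (3/6) × exp(−(-128 meV)/(91.0 meV)) = (3/6) × exp(1.407) = 2.0.

2.0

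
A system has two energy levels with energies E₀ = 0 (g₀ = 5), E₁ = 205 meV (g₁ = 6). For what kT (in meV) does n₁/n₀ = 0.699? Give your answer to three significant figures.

n₁/n₀ = (g₁/g₀) exp[−(E₁−E₀)/kT] = 0.699.
⇒ (E₁−E₀)/kT = ln((6/5)/0.699) = ln(1.7167) = 0.54040.
kT = 205 meV / 0.54040 = 379 meV.

379 meV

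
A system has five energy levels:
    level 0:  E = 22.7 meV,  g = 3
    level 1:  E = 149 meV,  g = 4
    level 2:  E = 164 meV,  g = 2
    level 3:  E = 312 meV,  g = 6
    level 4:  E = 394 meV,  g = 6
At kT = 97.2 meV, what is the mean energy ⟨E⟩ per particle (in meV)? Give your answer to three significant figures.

91.0 meV

Eᵢ/kT = 0.23354, 1.5329, 1.6872, 3.2099, 4.0535.
Z = Σ gᵢe^(−Eᵢ/kT) = 3·e^(−0.23354) + 4·e^(−1.5329) + 2·e^(−1.6872) + 6·e^(−3.2099) + 6·e^(−4.0535) = 2.3752 + 0.86363 + 0.37007 + 0.24216 + 0.10417 = 3.9552.
⟨E⟩ = Σ Eᵢ gᵢe^(−Eᵢ/kT) / Z = (22.7·2.3752 + 149·0.86363 + 164·0.37007 + 312·0.24216 + 394·0.10417) / 3.9552 = 91.0 meV.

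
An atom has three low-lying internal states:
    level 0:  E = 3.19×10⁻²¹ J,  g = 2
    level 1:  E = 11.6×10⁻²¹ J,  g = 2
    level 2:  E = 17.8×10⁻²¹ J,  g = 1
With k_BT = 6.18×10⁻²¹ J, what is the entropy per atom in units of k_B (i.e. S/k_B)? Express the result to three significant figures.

1.31

Eᵢ/kT = 0.51618, 1.8770, 2.8803.
Z = Σ gᵢe^(−Eᵢ/kT) = 2·e^(−0.51618) + 2·e^(−1.8770) + 1·e^(−2.8803) = 1.1936 + 0.30610 + 0.056118 = 1.5558.
⟨E⟩ = Σ EᵢPᵢ = 5.3717 ×10⁻²¹ J.
S/k_B = ln Z + ⟨E⟩/kT = ln(1.5558) + 5.3717/6.18 = 0.44199 + 0.86921 = 1.31.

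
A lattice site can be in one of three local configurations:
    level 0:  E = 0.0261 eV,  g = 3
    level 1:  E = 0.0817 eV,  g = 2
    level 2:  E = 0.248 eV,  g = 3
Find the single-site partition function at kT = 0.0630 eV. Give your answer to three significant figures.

Eᵢ/kT = 0.41429, 1.2968, 3.9365.
Z = Σ gᵢe^(−Eᵢ/kT) = 3·e^(−0.41429) + 2·e^(−1.2968) + 3·e^(−3.9365) = 1.9824 + 0.54681 + 0.058549 = 2.5878.

Z = 2.59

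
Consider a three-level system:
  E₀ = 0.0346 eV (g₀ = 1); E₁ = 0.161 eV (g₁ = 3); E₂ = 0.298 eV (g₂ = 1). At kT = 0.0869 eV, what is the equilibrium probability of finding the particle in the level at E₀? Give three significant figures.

Eᵢ/kT = 0.39816, 1.8527, 3.4292.
Z = Σ gᵢe^(−Eᵢ/kT) = 1·e^(−0.39816) + 3·e^(−1.8527) + 1·e^(−3.4292) = 0.67155 + 0.47044 + 0.032413 = 1.1744.
P₀ = g₀ e^(−E₀/kT) / Z = 0.67155/1.1744 = 0.572.

0.572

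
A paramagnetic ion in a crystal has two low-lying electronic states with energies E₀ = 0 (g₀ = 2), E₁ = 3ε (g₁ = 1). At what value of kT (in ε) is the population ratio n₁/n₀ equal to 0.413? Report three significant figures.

15.7 ε

n₁/n₀ = (g₁/g₀) exp[−(E₁−E₀)/kT] = 0.413.
⇒ (E₁−E₀)/kT = ln((1/2)/0.413) = ln(1.2107) = 0.19120.
kT = 3ε / 0.19120 = 15.7 ε.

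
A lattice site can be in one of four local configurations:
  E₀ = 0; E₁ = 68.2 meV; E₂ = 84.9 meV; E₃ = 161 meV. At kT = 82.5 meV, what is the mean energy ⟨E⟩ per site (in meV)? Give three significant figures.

42.9 meV

Eᵢ/kT = 0, 0.82667, 1.0291, 1.9515.
Z = Σ e^(−Eᵢ/kT) = e^(−0) + e^(−0.82667) + e^(−1.0291) + e^(−1.9515) = 1.0000 + 0.43750 + 0.35733 + 0.14206 = 1.9369.
⟨E⟩ = Σ Eᵢ e^(−Eᵢ/kT) / Z = (0·1.0000 + 68.2·0.43750 + 84.9·0.35733 + 161·0.14206) / 1.9369 = 42.9 meV.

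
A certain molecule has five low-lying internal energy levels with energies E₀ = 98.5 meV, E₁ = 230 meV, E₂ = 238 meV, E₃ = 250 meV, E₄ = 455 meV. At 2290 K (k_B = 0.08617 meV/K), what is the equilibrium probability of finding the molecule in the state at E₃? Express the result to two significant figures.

0.18

k_BT = 0.08617 × 2290 K = 197.3 meV.
Eᵢ/kT = 0.4992, 1.166, 1.206, 1.267, 2.306.
Z = Σ e^(−Eᵢ/kT) = e^(−0.4992) + e^(−1.166) + e^(−1.206) + e^(−1.267) + e^(−2.306) = 0.6070 + 0.3116 + 0.2994 + 0.2817 + 0.09966 = 1.599.
P₃ = e^(−E₃/kT) / Z = 0.2817/1.599 = 0.18.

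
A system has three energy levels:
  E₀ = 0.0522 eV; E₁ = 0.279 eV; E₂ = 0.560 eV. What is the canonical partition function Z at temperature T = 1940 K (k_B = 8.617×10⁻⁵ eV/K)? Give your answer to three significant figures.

k_BT = 8.617×10⁻⁵ × 1940 K = 0.16717 eV.
Eᵢ/kT = 0.31226, 1.6690, 3.3499.
Z = Σ e^(−Eᵢ/kT) = e^(−0.31226) + e^(−1.6690) + e^(−3.3499) = 0.73179 + 0.18844 + 0.035088 = 0.95532.

Z = 0.955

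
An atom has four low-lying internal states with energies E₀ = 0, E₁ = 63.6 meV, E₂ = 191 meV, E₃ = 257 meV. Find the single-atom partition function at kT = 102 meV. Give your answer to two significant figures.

Z = 1.8

Eᵢ/kT = 0, 0.6235, 1.873, 2.520.
Z = Σ e^(−Eᵢ/kT) = e^(−0) + e^(−0.6235) + e^(−1.873) + e^(−2.520) = 1.000 + 0.5361 + 0.1537 + 0.08046 = 1.770.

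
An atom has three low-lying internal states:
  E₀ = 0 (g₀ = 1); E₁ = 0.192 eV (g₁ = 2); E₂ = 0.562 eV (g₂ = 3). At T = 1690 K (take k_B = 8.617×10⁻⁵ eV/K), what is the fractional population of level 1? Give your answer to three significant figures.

k_BT = 8.617×10⁻⁵ × 1690 K = 0.14563 eV.
Eᵢ/kT = 0, 1.3184, 3.8591.
Z = Σ gᵢe^(−Eᵢ/kT) = 1·e^(−0) + 2·e^(−1.3184) + 3·e^(−3.8591) = 1.0000 + 0.53513 + 0.063261 = 1.5984.
P₁ = g₁ e^(−E₁/kT) / Z = 0.53513/1.5984 = 0.335.

0.335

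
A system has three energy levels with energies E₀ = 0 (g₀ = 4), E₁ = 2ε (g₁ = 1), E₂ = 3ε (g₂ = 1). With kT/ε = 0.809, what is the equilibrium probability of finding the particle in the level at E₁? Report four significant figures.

0.02054

Eᵢ/kT = 0, 2.47219, 3.70828.
Z = Σ gᵢe^(−Eᵢ/kT) = 4·e^(−0) + 1·e^(−2.47219) + 1·e^(−3.70828) = 4.00000 + 0.0843998 + 0.0245197 = 4.10892.
P₁ = g₁ e^(−E₁/kT) / Z = 0.0843998/4.10892 = 0.02054.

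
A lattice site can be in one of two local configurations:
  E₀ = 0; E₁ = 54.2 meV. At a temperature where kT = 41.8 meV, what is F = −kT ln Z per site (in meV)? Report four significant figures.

-10.10 meV

Eᵢ/kT = 0, 1.29665.
Z = Σ e^(−Eᵢ/kT) = e^(−0) + e^(−1.29665) = 1.00000 + 0.273446 = 1.27345.
F = −kT ln Z = −41.8 × ln(1.27345) = −41.8 × 0.241730 = -10.10 meV.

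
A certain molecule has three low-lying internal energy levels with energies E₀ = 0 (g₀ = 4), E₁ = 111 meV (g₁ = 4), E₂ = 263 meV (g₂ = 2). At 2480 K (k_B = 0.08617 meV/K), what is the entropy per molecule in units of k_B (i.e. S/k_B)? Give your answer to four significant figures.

k_BT = 0.08617 × 2480 K = 213.702 meV.
Eᵢ/kT = 0, 0.519415, 1.23069.
Z = Σ gᵢe^(−Eᵢ/kT) = 4·e^(−0) + 4·e^(−0.519415) + 2·e^(−1.23069) = 4.00000 + 2.37947 + 0.584182 = 6.96365.
⟨E⟩ = Σ EᵢPᵢ = 59.9917 meV.
S/k_B = ln Z + ⟨E⟩/kT = ln(6.96365) + 59.9917/213.702 = 1.94070 + 0.280726 = 2.221.

2.221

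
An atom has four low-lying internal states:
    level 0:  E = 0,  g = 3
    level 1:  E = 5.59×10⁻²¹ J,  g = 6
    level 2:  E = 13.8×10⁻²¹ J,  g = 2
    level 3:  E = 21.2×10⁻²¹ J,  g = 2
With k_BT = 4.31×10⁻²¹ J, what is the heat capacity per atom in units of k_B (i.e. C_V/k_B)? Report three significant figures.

Eᵢ/kT = 0, 1.2970, 3.2019, 4.9188.
Z = Σ gᵢe^(−Eᵢ/kT) = 3·e^(−0) + 6·e^(−1.2970) + 2·e^(−3.2019) + 2·e^(−4.9188) = 3.0000 + 1.6401 + 0.081370 + 0.014616 = 4.7361.
⟨E⟩ = 2.2383, ⟨E²⟩ = 15.480.
C_V/k_B = (⟨E²⟩ − ⟨E⟩²)/(kT)² = (15.480 − 5.0100)/18.576 = 0.564.

0.564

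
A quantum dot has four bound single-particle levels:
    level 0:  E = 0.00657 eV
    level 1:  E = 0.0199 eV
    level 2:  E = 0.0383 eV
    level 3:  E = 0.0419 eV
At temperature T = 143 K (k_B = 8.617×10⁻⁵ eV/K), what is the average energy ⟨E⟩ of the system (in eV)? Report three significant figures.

k_BT = 8.617×10⁻⁵ × 143 K = 0.012322 eV.
Eᵢ/kT = 0.53319, 1.6150, 3.1083, 3.4004.
Z = Σ e^(−Eᵢ/kT) = e^(−0.53319) + e^(−1.6150) + e^(−3.1083) + e^(−3.4004) = 0.58673 + 0.19889 + 0.044677 + 0.033360 = 0.86366.
⟨E⟩ = Σ Eᵢ e^(−Eᵢ/kT) / Z = (0.00657·0.58673 + 0.0199·0.19889 + 0.0383·0.044677 + 0.0419·0.033360) / 0.86366 = 0.0126 eV.

0.0126 eV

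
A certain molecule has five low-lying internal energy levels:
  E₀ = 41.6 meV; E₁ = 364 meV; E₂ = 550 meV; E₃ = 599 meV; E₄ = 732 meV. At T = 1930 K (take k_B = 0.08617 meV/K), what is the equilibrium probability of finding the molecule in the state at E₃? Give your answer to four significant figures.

k_BT = 0.08617 × 1930 K = 166.308 meV.
Eᵢ/kT = 0.250138, 2.18871, 3.30712, 3.60175, 4.40147.
Z = Σ e^(−Eᵢ/kT) = e^(−0.250138) + e^(−2.18871) + e^(−3.30712) + e^(−3.60175) + e^(−4.40147) = 0.778693 + 0.112061 + 0.0366215 + 0.0272759 + 0.0122593 = 0.966911.
P₃ = e^(−E₃/kT) / Z = 0.0272759/0.966911 = 0.02821.

0.02821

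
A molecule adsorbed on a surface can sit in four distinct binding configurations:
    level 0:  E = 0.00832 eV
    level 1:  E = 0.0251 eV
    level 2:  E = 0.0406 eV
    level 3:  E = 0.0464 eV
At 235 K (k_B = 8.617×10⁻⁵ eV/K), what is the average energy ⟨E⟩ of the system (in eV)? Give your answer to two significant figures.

0.019 eV

k_BT = 8.617×10⁻⁵ × 235 K = 0.02025 eV.
Eᵢ/kT = 0.4109, 1.240, 2.005, 2.291.
Z = Σ e^(−Eᵢ/kT) = e^(−0.4109) + e^(−1.240) + e^(−2.005) + e^(−2.291) = 0.6631 + 0.2894 + 0.1347 + 0.1012 = 1.188.
⟨E⟩ = Σ Eᵢ e^(−Eᵢ/kT) / Z = (0.00832·0.6631 + 0.0251·0.2894 + 0.0406·0.1347 + 0.0464·0.1012) / 1.188 = 0.019 eV.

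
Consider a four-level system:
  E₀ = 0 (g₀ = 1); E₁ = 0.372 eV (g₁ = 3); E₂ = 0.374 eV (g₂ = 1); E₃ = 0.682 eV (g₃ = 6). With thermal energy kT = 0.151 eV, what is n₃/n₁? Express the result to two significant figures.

n₃/n₁ = (g₃/g₁) exp[−(E₃−E₁)/kT] = (6/3) × exp(−(0.310 eV)/(0.151 eV)) = (6/3) × exp(-2.053) = 0.26.

0.26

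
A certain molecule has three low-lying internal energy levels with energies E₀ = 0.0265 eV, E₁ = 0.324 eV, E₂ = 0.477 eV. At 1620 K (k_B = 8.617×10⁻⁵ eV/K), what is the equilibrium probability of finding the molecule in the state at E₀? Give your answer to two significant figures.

0.86

k_BT = 8.617×10⁻⁵ × 1620 K = 0.1396 eV.
Eᵢ/kT = 0.1898, 2.321, 3.417.
Z = Σ e^(−Eᵢ/kT) = e^(−0.1898) + e^(−2.321) + e^(−3.417) = 0.8271 + 0.09818 + 0.03281 = 0.9581.
P₀ = e^(−E₀/kT) / Z = 0.8271/0.9581 = 0.86.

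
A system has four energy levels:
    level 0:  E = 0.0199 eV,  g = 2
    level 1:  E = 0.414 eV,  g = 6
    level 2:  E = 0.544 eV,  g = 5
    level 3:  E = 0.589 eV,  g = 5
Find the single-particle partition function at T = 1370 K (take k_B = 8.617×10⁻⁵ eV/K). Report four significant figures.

Z = 1.954

k_BT = 8.617×10⁻⁵ × 1370 K = 0.118053 eV.
Eᵢ/kT = 0.168568, 3.50690, 4.60810, 4.98928.
Z = Σ gᵢe^(−Eᵢ/kT) = 2·e^(−0.168568) + 6·e^(−3.50690) + 5·e^(−4.60810) + 5·e^(−4.98928) = 1.68975 + 0.179938 + 0.0498537 + 0.0340528 = 1.95359.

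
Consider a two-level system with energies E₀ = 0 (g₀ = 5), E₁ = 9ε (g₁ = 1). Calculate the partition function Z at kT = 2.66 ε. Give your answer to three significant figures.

Eᵢ/kT = 0, 3.3835.
Z = Σ gᵢe^(−Eᵢ/kT) = 5·e^(−0) + 1·e^(−3.3835) = 5.0000 + 0.033928 = 5.0339.

Z = 5.03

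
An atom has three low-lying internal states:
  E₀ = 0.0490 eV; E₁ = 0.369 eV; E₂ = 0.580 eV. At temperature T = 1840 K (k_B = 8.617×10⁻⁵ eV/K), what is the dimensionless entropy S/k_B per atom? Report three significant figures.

0.486

k_BT = 8.617×10⁻⁵ × 1840 K = 0.15855 eV.
Eᵢ/kT = 0.30905, 2.3273, 3.6582.
Z = Σ e^(−Eᵢ/kT) = e^(−0.30905) + e^(−2.3273) + e^(−3.6582) = 0.73414 + 0.097559 + 0.025779 = 0.85748.
⟨E⟩ = Σ EᵢPᵢ = 0.10137 eV.
S/k_B = ln Z + ⟨E⟩/kT = ln(0.85748) + 0.10137/0.15855 = -0.15376 + 0.63936 = 0.486.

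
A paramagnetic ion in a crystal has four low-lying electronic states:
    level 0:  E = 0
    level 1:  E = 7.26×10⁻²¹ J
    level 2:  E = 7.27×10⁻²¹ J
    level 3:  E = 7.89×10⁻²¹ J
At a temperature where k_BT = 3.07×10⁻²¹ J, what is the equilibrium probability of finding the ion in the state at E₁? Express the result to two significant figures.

Eᵢ/kT = 0, 2.365, 2.368, 2.570.
Z = Σ e^(−Eᵢ/kT) = e^(−0) + e^(−2.365) + e^(−2.368) + e^(−2.570) = 1.000 + 0.09395 + 0.09367 + 0.07654 = 1.264.
P₁ = e^(−E₁/kT) / Z = 0.09395/1.264 = 0.074.

0.074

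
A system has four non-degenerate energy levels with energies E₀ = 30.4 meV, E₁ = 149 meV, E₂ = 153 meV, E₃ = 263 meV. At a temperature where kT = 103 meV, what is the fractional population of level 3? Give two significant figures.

0.061

Eᵢ/kT = 0.2951, 1.447, 1.485, 2.553.
Z = Σ e^(−Eᵢ/kT) = e^(−0.2951) + e^(−1.447) + e^(−1.485) + e^(−2.553) = 0.7445 + 0.2353 + 0.2265 + 0.07785 = 1.284.
P₃ = e^(−E₃/kT) / Z = 0.07785/1.284 = 0.061.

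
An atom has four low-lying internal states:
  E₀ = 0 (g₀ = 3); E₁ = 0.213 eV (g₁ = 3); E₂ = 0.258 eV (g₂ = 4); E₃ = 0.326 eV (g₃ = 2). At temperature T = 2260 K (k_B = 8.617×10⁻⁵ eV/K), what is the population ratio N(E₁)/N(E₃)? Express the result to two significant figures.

2.7

k_BT = 8.617×10⁻⁵ × 2260 K = 0.1947 eV.
n₁/n₃ = (g₁/g₃) exp[−(E₁−E₃)/kT] = (3/2) × exp(−(-0.113 eV)/(0.1947 eV)) = (3/2) × exp(0.5804) = 2.7.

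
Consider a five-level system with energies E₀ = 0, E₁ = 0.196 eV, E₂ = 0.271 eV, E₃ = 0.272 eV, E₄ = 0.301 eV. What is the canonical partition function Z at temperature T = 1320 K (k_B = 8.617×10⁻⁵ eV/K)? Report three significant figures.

k_BT = 8.617×10⁻⁵ × 1320 K = 0.11374 eV.
Eᵢ/kT = 0, 1.7232, 2.3826, 2.3914, 2.6464.
Z = Σ e^(−Eᵢ/kT) = e^(−0) + e^(−1.7232) + e^(−2.3826) + e^(−2.3914) + e^(−2.6464) = 1.0000 + 0.17849 + 0.092310 + 0.091501 + 0.070906 = 1.4332.

Z = 1.43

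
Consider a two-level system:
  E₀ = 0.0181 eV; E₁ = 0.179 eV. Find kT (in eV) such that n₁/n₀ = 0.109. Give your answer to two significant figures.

0.073 eV

n₁/n₀ = exp[−(E₁−E₀)/kT] = 0.109.
⇒ (E₁−E₀)/kT = ln(1/0.109) = ln(9.174) = 2.216.
kT = 0.1609 eV / 2.216 = 0.073 eV.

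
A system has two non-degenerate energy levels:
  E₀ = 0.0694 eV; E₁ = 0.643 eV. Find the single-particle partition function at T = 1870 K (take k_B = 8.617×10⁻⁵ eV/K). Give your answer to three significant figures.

Z = 0.669

k_BT = 8.617×10⁻⁵ × 1870 K = 0.16114 eV.
Eᵢ/kT = 0.43068, 3.9903.
Z = Σ e^(−Eᵢ/kT) = e^(−0.43068) + e^(−3.9903) = 0.65007 + 0.018494 = 0.66856.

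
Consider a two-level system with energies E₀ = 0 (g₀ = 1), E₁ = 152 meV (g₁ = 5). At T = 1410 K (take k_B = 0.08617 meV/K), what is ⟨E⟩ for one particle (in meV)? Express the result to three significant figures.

89.5 meV

k_BT = 0.08617 × 1410 K = 121.50 meV.
Eᵢ/kT = 0, 1.2510.
Z = Σ gᵢe^(−Eᵢ/kT) = 1·e^(−0) + 5·e^(−1.2510) = 1.0000 + 1.4311 = 2.4311.
⟨E⟩ = Σ Eᵢ gᵢe^(−Eᵢ/kT) / Z = (0·1.0000 + 152·1.4311) / 2.4311 = 89.5 meV.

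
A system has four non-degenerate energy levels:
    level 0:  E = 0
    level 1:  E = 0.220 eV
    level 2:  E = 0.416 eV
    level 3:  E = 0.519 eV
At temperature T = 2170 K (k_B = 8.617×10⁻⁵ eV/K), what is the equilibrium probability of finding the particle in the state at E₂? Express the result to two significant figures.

0.073

k_BT = 8.617×10⁻⁵ × 2170 K = 0.1870 eV.
Eᵢ/kT = 0, 1.176, 2.225, 2.775.
Z = Σ e^(−Eᵢ/kT) = e^(−0) + e^(−1.176) + e^(−2.225) + e^(−2.775) = 1.000 + 0.3085 + 0.1081 + 0.06235 = 1.479.
P₂ = e^(−E₂/kT) / Z = 0.1081/1.479 = 0.073.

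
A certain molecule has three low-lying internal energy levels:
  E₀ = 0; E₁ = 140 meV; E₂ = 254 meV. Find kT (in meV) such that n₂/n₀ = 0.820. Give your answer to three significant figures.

n₂/n₀ = exp[−(E₂−E₀)/kT] = 0.820.
⇒ (E₂−E₀)/kT = ln(1/0.820) = ln(1.2195) = 0.19844.
kT = 254 meV / 0.19844 = 1280 meV.

1280 meV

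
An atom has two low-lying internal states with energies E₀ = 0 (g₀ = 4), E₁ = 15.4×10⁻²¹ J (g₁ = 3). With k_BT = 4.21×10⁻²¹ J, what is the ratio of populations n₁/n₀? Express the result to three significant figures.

n₁/n₀ = (g₁/g₀) exp[−(E₁−E₀)/kT] = (3/4) × exp(−(15.4 ×10⁻²¹ J)/(4.21 ×10⁻²¹ J)) = (3/4) × exp(-3.6580) = 0.0193.

0.0193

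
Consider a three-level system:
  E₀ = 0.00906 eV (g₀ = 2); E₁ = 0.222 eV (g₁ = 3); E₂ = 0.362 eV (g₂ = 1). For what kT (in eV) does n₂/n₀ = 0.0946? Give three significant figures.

0.212 eV

n₂/n₀ = (g₂/g₀) exp[−(E₂−E₀)/kT] = 0.0946.
⇒ (E₂−E₀)/kT = ln((1/2)/0.0946) = ln(5.2854) = 1.6649.
kT = 0.35294 eV / 1.6649 = 0.212 eV.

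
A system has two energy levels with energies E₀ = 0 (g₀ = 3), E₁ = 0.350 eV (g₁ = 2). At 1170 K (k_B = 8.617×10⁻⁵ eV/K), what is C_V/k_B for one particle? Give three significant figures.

0.240

k_BT = 8.617×10⁻⁵ × 1170 K = 0.10082 eV.
Eᵢ/kT = 0, 3.4715.
Z = Σ gᵢe^(−Eᵢ/kT) = 3·e^(−0) + 2·e^(−3.4715) = 3.0000 + 0.062141 = 3.0621.
⟨E⟩ = 0.0071028 eV, ⟨E²⟩ = 0.0024860 eV².
C_V/k_B = (⟨E²⟩ − ⟨E⟩²)/(kT)² = (0.0024860 − 0.000050450)/0.010165 = 0.240.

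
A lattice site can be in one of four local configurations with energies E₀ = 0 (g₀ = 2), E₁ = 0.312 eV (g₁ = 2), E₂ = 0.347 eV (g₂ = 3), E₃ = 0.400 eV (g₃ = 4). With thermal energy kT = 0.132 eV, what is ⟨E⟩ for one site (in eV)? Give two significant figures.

0.081 eV

Eᵢ/kT = 0, 2.364, 2.629, 3.030.
Z = Σ gᵢe^(−Eᵢ/kT) = 2·e^(−0) + 2·e^(−2.364) + 3·e^(−2.629) + 4·e^(−3.030) = 2.000 + 0.1881 + 0.2165 + 0.1933 = 2.598.
⟨E⟩ = Σ Eᵢ gᵢe^(−Eᵢ/kT) / Z = (0·2.000 + 0.312·0.1881 + 0.347·0.2165 + 0.400·0.1933) / 2.598 = 0.081 eV.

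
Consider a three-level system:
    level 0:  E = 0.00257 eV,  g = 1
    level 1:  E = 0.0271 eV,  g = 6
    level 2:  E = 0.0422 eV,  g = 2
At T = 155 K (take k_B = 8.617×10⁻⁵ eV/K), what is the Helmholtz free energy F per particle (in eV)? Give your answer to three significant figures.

-0.00708 eV

k_BT = 8.617×10⁻⁵ × 155 K = 0.013356 eV.
Eᵢ/kT = 0.19242, 2.0291, 3.1596.
Z = Σ gᵢe^(−Eᵢ/kT) = 1·e^(−0.19242) + 6·e^(−2.0291) + 2·e^(−3.1596) = 0.82496 + 0.78872 + 0.084885 = 1.6986.
F = −kT ln Z = −0.013356 × ln(1.6986) = −0.013356 × 0.52980 = -0.00708 eV.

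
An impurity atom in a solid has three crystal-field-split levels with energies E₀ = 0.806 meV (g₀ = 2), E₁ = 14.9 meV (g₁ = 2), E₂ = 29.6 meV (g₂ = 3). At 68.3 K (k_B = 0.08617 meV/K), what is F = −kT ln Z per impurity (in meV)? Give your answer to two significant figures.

-3.8 meV

k_BT = 0.08617 × 68.3 K = 5.885 meV.
Eᵢ/kT = 0.1370, 2.532, 5.030.
Z = Σ gᵢe^(−Eᵢ/kT) = 2·e^(−0.1370) + 2·e^(−2.532) + 3·e^(−5.030) = 1.744 + 0.1590 + 0.01962 = 1.923.
F = −kT ln Z = −5.885 × ln(1.923) = −5.885 × 0.6539 = -3.8 meV.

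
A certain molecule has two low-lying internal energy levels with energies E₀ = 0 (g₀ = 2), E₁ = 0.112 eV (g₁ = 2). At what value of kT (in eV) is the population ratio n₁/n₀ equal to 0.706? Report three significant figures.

n₁/n₀ = (g₁/g₀) exp[−(E₁−E₀)/kT] = 0.706.
⇒ (E₁−E₀)/kT = ln((2/2)/0.706) = ln(1.4164) = 0.34812.
kT = 0.112 eV / 0.34812 = 0.322 eV.

0.322 eV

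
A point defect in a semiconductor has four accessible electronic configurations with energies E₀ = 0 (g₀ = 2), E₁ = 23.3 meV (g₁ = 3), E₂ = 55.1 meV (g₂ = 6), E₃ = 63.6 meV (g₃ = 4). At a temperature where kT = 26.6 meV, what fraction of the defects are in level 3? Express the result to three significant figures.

Eᵢ/kT = 0, 0.87594, 2.0714, 2.3910.
Z = Σ gᵢe^(−Eᵢ/kT) = 2·e^(−0) + 3·e^(−0.87594) + 6·e^(−2.0714) + 4·e^(−2.3910) = 2.0000 + 1.2494 + 0.75606 + 0.36615 = 4.3716.
P₃ = g₃ e^(−E₃/kT) / Z = 0.36615/4.3716 = 0.0838.

0.0838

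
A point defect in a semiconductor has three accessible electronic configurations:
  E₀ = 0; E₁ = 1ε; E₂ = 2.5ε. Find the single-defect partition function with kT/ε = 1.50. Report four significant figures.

Z = 1.702

Eᵢ/kT = 0, 0.666667, 1.66667.
Z = Σ e^(−Eᵢ/kT) = e^(−0) + e^(−0.666667) + e^(−1.66667) = 1.00000 + 0.513417 + 0.188875 = 1.70229.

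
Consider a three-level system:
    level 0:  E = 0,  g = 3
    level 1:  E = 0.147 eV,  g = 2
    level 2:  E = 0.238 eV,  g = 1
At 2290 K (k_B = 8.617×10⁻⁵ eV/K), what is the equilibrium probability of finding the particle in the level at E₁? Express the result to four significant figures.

0.2235

k_BT = 8.617×10⁻⁵ × 2290 K = 0.197329 eV.
Eᵢ/kT = 0, 0.744949, 1.20611.
Z = Σ gᵢe^(−Eᵢ/kT) = 3·e^(−0) + 2·e^(−0.744949) + 1·e^(−1.20611) = 3.00000 + 0.949517 + 0.299360 = 4.24888.
P₁ = g₁ e^(−E₁/kT) / Z = 0.949517/4.24888 = 0.2235.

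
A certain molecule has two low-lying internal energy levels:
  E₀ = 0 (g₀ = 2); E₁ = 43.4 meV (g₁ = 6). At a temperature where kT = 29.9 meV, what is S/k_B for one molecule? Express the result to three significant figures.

1.82

Eᵢ/kT = 0, 1.4515.
Z = Σ gᵢe^(−Eᵢ/kT) = 2·e^(−0) + 6·e^(−1.4515) = 2.0000 + 1.4053 = 3.4053.
⟨E⟩ = Σ EᵢPᵢ = 17.910 meV.
S/k_B = ln Z + ⟨E⟩/kT = ln(3.4053) + 17.910/29.9 = 1.2253 + 0.59900 = 1.82.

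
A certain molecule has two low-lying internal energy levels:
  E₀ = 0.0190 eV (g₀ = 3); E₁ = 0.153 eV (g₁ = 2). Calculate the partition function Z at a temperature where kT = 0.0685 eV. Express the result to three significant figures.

Z = 2.49

Eᵢ/kT = 0.27737, 2.2336.
Z = Σ gᵢe^(−Eᵢ/kT) = 3·e^(−0.27737) + 2·e^(−2.2336) = 2.2733 + 0.21428 = 2.4876.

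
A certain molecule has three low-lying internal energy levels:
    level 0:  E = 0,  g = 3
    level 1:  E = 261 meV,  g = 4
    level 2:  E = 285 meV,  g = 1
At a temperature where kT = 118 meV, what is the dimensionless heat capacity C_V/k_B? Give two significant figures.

Eᵢ/kT = 0, 2.212, 2.415.
Z = Σ gᵢe^(−Eᵢ/kT) = 3·e^(−0) + 4·e^(−2.212) + 1·e^(−2.415) = 3.000 + 0.4379 + 0.08937 = 3.527.
⟨E⟩ = 39.63 meV, ⟨E²⟩ = 10520 meV².
C_V/k_B = (⟨E²⟩ − ⟨E⟩²)/(kT)² = (10520 − 1571)/13920 = 0.64.

0.64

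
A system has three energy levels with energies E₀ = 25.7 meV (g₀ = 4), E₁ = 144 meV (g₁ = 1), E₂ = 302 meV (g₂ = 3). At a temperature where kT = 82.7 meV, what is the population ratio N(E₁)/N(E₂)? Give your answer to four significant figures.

n₁/n₂ = (g₁/g₂) exp[−(E₁−E₂)/kT] = (1/3) × exp(−(-158 meV)/(82.7 meV)) = (1/3) × exp(1.91052) = 2.252.

2.252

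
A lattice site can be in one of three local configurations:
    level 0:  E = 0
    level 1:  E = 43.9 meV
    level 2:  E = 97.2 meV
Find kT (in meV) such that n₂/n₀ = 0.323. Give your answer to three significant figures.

n₂/n₀ = exp[−(E₂−E₀)/kT] = 0.323.
⇒ (E₂−E₀)/kT = ln(1/0.323) = ln(3.0960) = 1.1301.
kT = 97.2 meV / 1.1301 = 86.0 meV.

86.0 meV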